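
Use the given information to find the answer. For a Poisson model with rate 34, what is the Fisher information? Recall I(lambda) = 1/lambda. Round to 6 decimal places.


Fisher information for Poisson: I(lambda) = 1/lambda.
lambda = 34.
I(lambda) = 1/34 = 0.029412

0.029412


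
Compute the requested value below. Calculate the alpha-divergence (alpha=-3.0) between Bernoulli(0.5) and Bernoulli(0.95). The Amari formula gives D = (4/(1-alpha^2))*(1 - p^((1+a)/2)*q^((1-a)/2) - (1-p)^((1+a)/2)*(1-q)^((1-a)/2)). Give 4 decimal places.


Amari alpha-divergence:
D = (4/(1-alpha^2))*(1 - p^((1+a)/2)*q^((1-a)/2) - (1-p)^((1+a)/2)*(1-q)^((1-a)/2)).
alpha = -3.0, p = 0.5, q = 0.95.
e1 = (1+alpha)/2 = -1.0, e2 = (1-alpha)/2 = 2.0.
t1 = p^e1 * q^e2 = 0.5^-1.0 * 0.95^2.0 = 1.805.
t2 = (1-p)^e1 * (1-q)^e2 = 0.5^-1.0 * 0.05^2.0 = 0.005.
4/(1-alpha^2) = -0.5.
D = -0.5*(1 - 1.805 - 0.005) = 0.4050

0.4050


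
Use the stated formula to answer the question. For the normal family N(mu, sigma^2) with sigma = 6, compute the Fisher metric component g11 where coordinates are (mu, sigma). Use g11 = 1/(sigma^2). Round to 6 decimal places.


For the 2-parameter normal family, the Fisher metric has:
  g11 = 1/sigma^2, g22 = 2/sigma^2.
sigma = 6, sigma^2 = 36.
g11 = 0.027778

0.027778


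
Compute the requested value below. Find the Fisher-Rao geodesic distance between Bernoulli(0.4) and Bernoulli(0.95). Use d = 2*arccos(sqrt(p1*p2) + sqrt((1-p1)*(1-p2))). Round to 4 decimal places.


Geodesic distance on Bernoulli manifold:
d(p1,p2) = 2*arccos(sqrt(p1*p2) + sqrt((1-p1)*(1-p2))).
sqrt(p1*p2) = sqrt(0.4*0.95) = 0.616441.
sqrt((1-p1)*(1-p2)) = sqrt(0.6*0.05) = 0.173205.
arg = 0.616441 + 0.173205 = 0.789646.
d = 2*arccos(0.789646) = 1.3211

1.3211


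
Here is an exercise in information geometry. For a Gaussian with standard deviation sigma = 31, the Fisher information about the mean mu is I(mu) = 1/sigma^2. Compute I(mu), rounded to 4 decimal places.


The Fisher information for the mean of a normal distribution is I(mu) = 1/sigma^2.
sigma = 31, so sigma^2 = 961.
I(mu) = 1/961 = 0.0010

0.0010


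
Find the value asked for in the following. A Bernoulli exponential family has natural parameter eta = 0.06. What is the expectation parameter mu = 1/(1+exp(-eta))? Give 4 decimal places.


Dual coordinate (expectation parameter) for Bernoulli:
mu = 1/(1+exp(-eta)).
eta = 0.06.
exp(-eta) = exp(-0.06) = 0.941765.
mu = 1/(1+0.941765) = 0.5150

0.5150


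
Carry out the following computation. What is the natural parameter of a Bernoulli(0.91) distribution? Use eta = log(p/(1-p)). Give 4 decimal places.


Natural parameter for Bernoulli: eta = log(p/(1-p)).
p = 0.91, 1-p = 0.09.
p/(1-p) = 10.111111.
eta = log(10.111111) = 2.3136

2.3136


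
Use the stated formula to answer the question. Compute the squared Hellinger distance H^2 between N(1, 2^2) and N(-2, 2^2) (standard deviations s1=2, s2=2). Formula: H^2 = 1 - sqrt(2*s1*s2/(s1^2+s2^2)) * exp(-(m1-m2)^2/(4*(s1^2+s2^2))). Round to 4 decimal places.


Squared Hellinger distance for Gaussians:
H^2 = 1 - sqrt(2*s1*s2/(s1^2+s2^2)) * exp(-(m1-m2)^2/(4*(s1^2+s2^2))).
s1^2 = 4, s2^2 = 4, s1^2+s2^2 = 8.
sqrt(2*2*2/(8)) = 1.0.
(m1-m2)^2 = (3)^2 = 9.
exp(-9/(4*8)) = exp(-0.28125) = 0.75484.
H^2 = 1 - 1.0*0.75484 = 0.2452

0.2452


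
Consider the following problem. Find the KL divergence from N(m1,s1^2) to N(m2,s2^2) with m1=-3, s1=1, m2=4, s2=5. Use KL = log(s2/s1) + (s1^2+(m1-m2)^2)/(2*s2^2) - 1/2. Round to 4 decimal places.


KL divergence between normal distributions:
KL = log(s2/s1) + (s1^2 + (m1-m2)^2)/(2*s2^2) - 1/2.
log(5/1) = 1.609438.
(1^2 + (-3-4)^2)/(2*5^2) = (1 + 49)/50 = 1.0.
KL = 1.609438 + 1.0 - 0.5 = 2.1094

2.1094


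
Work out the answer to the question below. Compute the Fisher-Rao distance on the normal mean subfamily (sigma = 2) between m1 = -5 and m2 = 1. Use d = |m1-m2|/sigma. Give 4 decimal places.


On the fixed-variance normal subfamily, geodesic distance = |m1-m2|/sigma.
|-5 - 1| = 6.
sigma = 2.
d = 6/2 = 3.0000

3.0000


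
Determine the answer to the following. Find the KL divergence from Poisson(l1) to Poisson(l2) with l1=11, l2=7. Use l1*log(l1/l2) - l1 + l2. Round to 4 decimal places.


KL divergence for Poisson:
KL = l1*log(l1/l2) - l1 + l2.
l1 = 11, l2 = 7.
log(11/7) = 0.451985.
l1*log(l1/l2) = 11 * 0.451985 = 4.971836.
KL = 4.971836 - 11 + 7 = 0.9718

0.9718


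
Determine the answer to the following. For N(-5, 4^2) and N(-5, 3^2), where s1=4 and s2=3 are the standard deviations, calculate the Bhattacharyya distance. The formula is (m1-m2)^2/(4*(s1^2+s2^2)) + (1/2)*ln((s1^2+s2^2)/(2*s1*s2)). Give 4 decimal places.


Bhattacharyya distance between two Gaussians:
DB = (m1-m2)^2/(4*(s1^2+s2^2)) + (1/2)*ln((s1^2+s2^2)/(2*s1*s2)).
(m1-m2)^2 = (0)^2 = 0.
s1^2+s2^2 = 16 + 9 = 25.
term1 = 0/100 = 0.0.
term2 = 0.5*ln(25/24.0) = 0.020411.
DB = 0.0 + 0.020411 = 0.0204

0.0204


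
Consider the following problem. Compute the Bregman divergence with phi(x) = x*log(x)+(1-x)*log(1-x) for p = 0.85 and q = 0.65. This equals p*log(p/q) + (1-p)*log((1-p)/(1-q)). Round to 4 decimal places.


Bregman divergence with negative entropy generator:
D = p*log(p/q) + (1-p)*log((1-p)/(1-q)).
p = 0.85, q = 0.65.
p*log(p/q) = 0.85*log(0.85/0.65) = 0.228024.
(1-p)*log((1-p)/(1-q)) = 0.15*log(0.15/0.35) = -0.127095.
D = 0.228024 + -0.127095 = 0.1009

0.1009


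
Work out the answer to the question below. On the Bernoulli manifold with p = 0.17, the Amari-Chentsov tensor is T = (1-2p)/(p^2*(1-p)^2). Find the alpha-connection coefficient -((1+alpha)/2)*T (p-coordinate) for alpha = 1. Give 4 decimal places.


Skewness (Amari-Chentsov) tensor: T = (1-2p)/(p^2*(1-p)^2).
p = 0.17, 1-2p = 0.66, p^2 = 0.0289, (1-p)^2 = 0.6889.
T = 0.66/(0.0289 * 0.6889) = 33.150487.
In the p-coordinate, Gamma^(alpha) = Gamma^(0) - (alpha/2)*T with Gamma^(0) = (1/2)*g'(p) = -T/2,
so Gamma^(alpha) = -((1+alpha)/2)*T.
alpha = 1, -(1+alpha)/2 = -1.0.
Gamma = -1.0 * 33.150487 = -33.1505

-33.1505


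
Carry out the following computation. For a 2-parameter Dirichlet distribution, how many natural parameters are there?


Exponential family dimension calculation:
Dirichlet with 2 components has 2 natural parameters.

2


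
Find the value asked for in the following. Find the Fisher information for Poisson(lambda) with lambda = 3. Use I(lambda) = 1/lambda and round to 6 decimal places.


Fisher information for Poisson: I(lambda) = 1/lambda.
lambda = 3.
I(lambda) = 1/3 = 0.333333

0.333333


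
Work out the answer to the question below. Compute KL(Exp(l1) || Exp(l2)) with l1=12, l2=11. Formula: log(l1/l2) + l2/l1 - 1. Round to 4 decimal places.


KL divergence for exponential family:
KL = log(l1/l2) + l2/l1 - 1.
log(12/11) = 0.087011.
11/12 = 0.916667.
KL = 0.087011 + 0.916667 - 1 = 0.0037

0.0037


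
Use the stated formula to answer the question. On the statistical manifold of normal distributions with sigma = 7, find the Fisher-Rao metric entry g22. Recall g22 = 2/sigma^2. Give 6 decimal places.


For the 2-parameter normal family, the Fisher metric has:
  g11 = 1/sigma^2, g22 = 2/sigma^2.
sigma = 7, sigma^2 = 49.
g22 = 0.040816

0.040816


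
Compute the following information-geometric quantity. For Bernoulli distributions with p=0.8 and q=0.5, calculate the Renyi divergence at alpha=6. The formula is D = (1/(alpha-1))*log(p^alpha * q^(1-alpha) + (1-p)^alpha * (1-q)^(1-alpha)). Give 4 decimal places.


Renyi divergence of order alpha between Bernoulli distributions:
D = (1/(alpha-1))*log(p^alpha * q^(1-alpha) + (1-p)^alpha * (1-q)^(1-alpha)).
alpha = 6, p = 0.8, q = 0.5.
p^alpha * q^(1-alpha) = 0.8^6 * 0.5^-5 = 8.388608.
(1-p)^alpha * (1-q)^(1-alpha) = 0.2^6 * 0.5^-5 = 0.002048.
sum = 8.388608 + 0.002048 = 8.390656.
D = (1/5)*log(8.390656) = 0.4254

0.4254


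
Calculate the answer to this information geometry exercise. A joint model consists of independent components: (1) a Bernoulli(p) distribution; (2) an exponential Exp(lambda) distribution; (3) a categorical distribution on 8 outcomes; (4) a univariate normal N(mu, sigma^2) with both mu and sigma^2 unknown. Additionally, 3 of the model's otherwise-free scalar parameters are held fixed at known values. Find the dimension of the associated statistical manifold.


The dimension of a statistical manifold equals the number of free
(independent) real parameters of the model. For a product of independent
blocks the parameter counts add.
- Bernoulli (p): 1.
- exponential (lambda): 1.
- categorical on 8 outcomes (probabilities sum to 1): 8-1 = 7.
- normal (mu, sigma^2): 2.
Total = 1 + 1 + 7 + 2 = 11.
3 parameter(s) fixed at known values: 11 - 3 = 8.
Dimension = 8

8


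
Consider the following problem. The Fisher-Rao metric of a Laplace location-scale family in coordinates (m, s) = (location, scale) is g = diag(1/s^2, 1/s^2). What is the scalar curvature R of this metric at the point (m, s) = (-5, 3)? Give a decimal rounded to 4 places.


The metric has the form g = (A dm^2 + B ds^2)/s^2 with A = 1, B = 1.
Substitute u = sqrt(A/B)*m: g = B*(du^2 + ds^2)/s^2, i.e. B times the
Poincare upper half-plane metric, which has constant Gaussian curvature -1.
Scaling a 2D metric by a constant c divides the Gaussian curvature by c,
so K = -1/B = -1/(1) = -1.0000 everywhere (the point (m, s) = (-5, 3) is irrelevant:
the curvature is constant).
Scalar curvature in dimension 2: R = 2K = -2/(1) = -2.0000.

-2.0000


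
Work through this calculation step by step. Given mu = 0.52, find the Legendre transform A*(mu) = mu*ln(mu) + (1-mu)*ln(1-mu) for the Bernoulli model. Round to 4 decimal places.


Legendre transform for Bernoulli:
A*(mu) = mu*log(mu) + (1-mu)*log(1-mu).
mu = 0.52, 1-mu = 0.48.
mu*log(mu) = 0.52*log(0.52) = -0.340042.
(1-mu)*log(1-mu) = 0.48*log(0.48) = -0.352305.
A* = -0.340042 + -0.352305 = -0.6923

-0.6923


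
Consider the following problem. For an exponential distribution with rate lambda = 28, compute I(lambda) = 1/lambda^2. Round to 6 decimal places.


Fisher information for exponential: I(lambda) = 1/lambda^2.
lambda = 28, lambda^2 = 784.
I = 1/784 = 0.001276

0.001276


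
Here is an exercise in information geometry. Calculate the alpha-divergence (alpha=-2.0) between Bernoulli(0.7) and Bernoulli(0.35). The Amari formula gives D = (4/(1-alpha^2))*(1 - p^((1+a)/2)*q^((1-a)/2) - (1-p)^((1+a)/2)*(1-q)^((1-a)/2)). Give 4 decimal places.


Amari alpha-divergence:
D = (4/(1-alpha^2))*(1 - p^((1+a)/2)*q^((1-a)/2) - (1-p)^((1+a)/2)*(1-q)^((1-a)/2)).
alpha = -2.0, p = 0.7, q = 0.35.
e1 = (1+alpha)/2 = -0.5, e2 = (1-alpha)/2 = 1.5.
t1 = p^e1 * q^e2 = 0.7^-0.5 * 0.35^1.5 = 0.247487.
t2 = (1-p)^e1 * (1-q)^e2 = 0.3^-0.5 * 0.65^1.5 = 0.956774.
4/(1-alpha^2) = -1.333333.
D = -1.333333*(1 - 0.247487 - 0.956774) = 0.2723

0.2723


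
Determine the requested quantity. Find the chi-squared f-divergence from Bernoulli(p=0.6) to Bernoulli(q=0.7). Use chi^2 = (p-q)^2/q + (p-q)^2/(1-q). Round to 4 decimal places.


Chi-squared divergence between Bernoulli distributions:
chi^2 = (p-q)^2/q + (p-q)^2/(1-q).
p = 0.6, q = 0.7, p-q = -0.1.
(p-q)^2 = 0.01.
term1 = 0.01/0.7 = 0.014286.
term2 = 0.01/0.3 = 0.033333.
chi^2 = 0.014286 + 0.033333 = 0.0476

0.0476


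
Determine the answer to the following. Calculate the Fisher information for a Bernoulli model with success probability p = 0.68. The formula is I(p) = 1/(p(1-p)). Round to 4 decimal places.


For Bernoulli(p), Fisher information is I(p) = 1/(p*(1-p)).
p = 0.68, 1-p = 0.32.
p*(1-p) = 0.2176.
I(p) = 1/0.2176 = 4.5956

4.5956


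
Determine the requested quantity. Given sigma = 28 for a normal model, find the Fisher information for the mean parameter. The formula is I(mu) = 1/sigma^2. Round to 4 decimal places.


The Fisher information for the mean of a normal distribution is I(mu) = 1/sigma^2.
sigma = 28, so sigma^2 = 784.
I(mu) = 1/784 = 0.0013

0.0013


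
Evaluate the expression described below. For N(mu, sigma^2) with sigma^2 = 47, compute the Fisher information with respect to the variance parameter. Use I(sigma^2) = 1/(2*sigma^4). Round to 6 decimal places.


Fisher information for variance: I(sigma^2) = 1/(2*sigma^4).
sigma^2 = 47, so sigma^4 = 2209.
I = 1/(2*2209) = 1/4418 = 0.000226

0.000226


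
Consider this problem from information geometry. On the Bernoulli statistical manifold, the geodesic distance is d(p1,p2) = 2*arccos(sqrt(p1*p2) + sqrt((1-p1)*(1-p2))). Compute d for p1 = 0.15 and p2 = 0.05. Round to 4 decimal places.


Geodesic distance on Bernoulli manifold:
d(p1,p2) = 2*arccos(sqrt(p1*p2) + sqrt((1-p1)*(1-p2))).
sqrt(p1*p2) = sqrt(0.15*0.05) = 0.086603.
sqrt((1-p1)*(1-p2)) = sqrt(0.85*0.95) = 0.89861.
arg = 0.086603 + 0.89861 = 0.985213.
d = 2*arccos(0.985213) = 0.3444

0.3444


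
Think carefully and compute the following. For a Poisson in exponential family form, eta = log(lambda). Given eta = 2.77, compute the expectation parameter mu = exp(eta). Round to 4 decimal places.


Expectation parameter for Poisson exponential family:
mu = exp(eta).
eta = 2.77.
mu = exp(2.77) = 15.9586

15.9586


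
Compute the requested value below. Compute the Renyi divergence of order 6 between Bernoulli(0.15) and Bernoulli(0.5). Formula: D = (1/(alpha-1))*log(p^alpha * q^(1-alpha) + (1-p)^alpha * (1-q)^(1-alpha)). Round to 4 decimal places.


Renyi divergence of order alpha between Bernoulli distributions:
D = (1/(alpha-1))*log(p^alpha * q^(1-alpha) + (1-p)^alpha * (1-q)^(1-alpha)).
alpha = 6, p = 0.15, q = 0.5.
p^alpha * q^(1-alpha) = 0.15^6 * 0.5^-5 = 0.000364.
(1-p)^alpha * (1-q)^(1-alpha) = 0.85^6 * 0.5^-5 = 12.068784.
sum = 0.000364 + 12.068784 = 12.069149.
D = (1/5)*log(12.069149) = 0.4981

0.4981


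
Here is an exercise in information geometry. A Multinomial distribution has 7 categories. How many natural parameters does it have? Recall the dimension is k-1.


Exponential family dimension calculation:
For Multinomial with k=7 categories, dim = k-1 = 6.

6


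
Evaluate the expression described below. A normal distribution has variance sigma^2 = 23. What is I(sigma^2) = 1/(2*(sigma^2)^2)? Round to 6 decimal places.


Fisher information for variance: I(sigma^2) = 1/(2*sigma^4).
sigma^2 = 23, so sigma^4 = 529.
I = 1/(2*529) = 1/1058 = 0.000945

0.000945


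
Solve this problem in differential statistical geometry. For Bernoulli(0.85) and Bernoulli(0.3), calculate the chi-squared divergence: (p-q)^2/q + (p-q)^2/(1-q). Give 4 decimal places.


Chi-squared divergence between Bernoulli distributions:
chi^2 = (p-q)^2/q + (p-q)^2/(1-q).
p = 0.85, q = 0.3, p-q = 0.55.
(p-q)^2 = 0.3025.
term1 = 0.3025/0.3 = 1.008333.
term2 = 0.3025/0.7 = 0.432143.
chi^2 = 1.008333 + 0.432143 = 1.4405

1.4405


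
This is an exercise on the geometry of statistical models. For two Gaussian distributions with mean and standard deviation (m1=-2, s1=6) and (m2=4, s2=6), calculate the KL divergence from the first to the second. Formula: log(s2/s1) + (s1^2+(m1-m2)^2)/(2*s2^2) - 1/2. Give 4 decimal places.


KL divergence between normal distributions:
KL = log(s2/s1) + (s1^2 + (m1-m2)^2)/(2*s2^2) - 1/2.
log(6/6) = 0.0.
(6^2 + (-2-4)^2)/(2*6^2) = (36 + 36)/72 = 1.0.
KL = 0.0 + 1.0 - 0.5 = 0.5000

0.5000


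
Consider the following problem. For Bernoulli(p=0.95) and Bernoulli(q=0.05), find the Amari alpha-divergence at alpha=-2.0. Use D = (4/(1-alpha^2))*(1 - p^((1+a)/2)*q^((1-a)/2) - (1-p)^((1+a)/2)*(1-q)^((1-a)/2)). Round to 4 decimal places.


Amari alpha-divergence:
D = (4/(1-alpha^2))*(1 - p^((1+a)/2)*q^((1-a)/2) - (1-p)^((1+a)/2)*(1-q)^((1-a)/2)).
alpha = -2.0, p = 0.95, q = 0.05.
e1 = (1+alpha)/2 = -0.5, e2 = (1-alpha)/2 = 1.5.
t1 = p^e1 * q^e2 = 0.95^-0.5 * 0.05^1.5 = 0.011471.
t2 = (1-p)^e1 * (1-q)^e2 = 0.05^-0.5 * 0.95^1.5 = 4.140954.
4/(1-alpha^2) = -1.333333.
D = -1.333333*(1 - 0.011471 - 4.140954) = 4.2032

4.2032


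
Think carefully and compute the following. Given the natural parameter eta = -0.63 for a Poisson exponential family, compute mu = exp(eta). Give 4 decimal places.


Expectation parameter for Poisson exponential family:
mu = exp(eta).
eta = -0.63.
mu = exp(-0.63) = 0.5326

0.5326


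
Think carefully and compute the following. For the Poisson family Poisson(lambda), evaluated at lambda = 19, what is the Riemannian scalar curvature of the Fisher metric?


This family has a single free parameter, so its statistical manifold
is 1-dimensional. The Riemann curvature tensor of any 1-dimensional
Riemannian manifold vanishes identically, so R = 0.

0


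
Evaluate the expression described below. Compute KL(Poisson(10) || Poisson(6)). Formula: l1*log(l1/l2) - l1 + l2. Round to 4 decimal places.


KL divergence for Poisson:
KL = l1*log(l1/l2) - l1 + l2.
l1 = 10, l2 = 6.
log(10/6) = 0.510826.
l1*log(l1/l2) = 10 * 0.510826 = 5.108256.
KL = 5.108256 - 10 + 6 = 1.1083

1.1083


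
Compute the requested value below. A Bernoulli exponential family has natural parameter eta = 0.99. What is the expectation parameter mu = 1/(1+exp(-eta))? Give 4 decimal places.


Dual coordinate (expectation parameter) for Bernoulli:
mu = 1/(1+exp(-eta)).
eta = 0.99.
exp(-eta) = exp(-0.99) = 0.371577.
mu = 1/(1+0.371577) = 0.7291

0.7291


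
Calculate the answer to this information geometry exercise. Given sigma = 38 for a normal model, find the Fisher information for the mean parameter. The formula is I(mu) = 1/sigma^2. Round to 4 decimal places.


The Fisher information for the mean of a normal distribution is I(mu) = 1/sigma^2.
sigma = 38, so sigma^2 = 1444.
I(mu) = 1/1444 = 0.0007

0.0007


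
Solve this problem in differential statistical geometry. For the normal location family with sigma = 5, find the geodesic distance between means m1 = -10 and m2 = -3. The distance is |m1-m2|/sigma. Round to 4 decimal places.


On the fixed-variance normal subfamily, geodesic distance = |m1-m2|/sigma.
|-10 - -3| = 7.
sigma = 5.
d = 7/5 = 1.4000

1.4000


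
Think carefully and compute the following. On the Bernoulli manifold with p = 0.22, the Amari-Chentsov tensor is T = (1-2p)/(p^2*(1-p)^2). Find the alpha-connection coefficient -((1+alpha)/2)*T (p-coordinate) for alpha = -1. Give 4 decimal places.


Skewness (Amari-Chentsov) tensor: T = (1-2p)/(p^2*(1-p)^2).
p = 0.22, 1-2p = 0.56, p^2 = 0.0484, (1-p)^2 = 0.6084.
T = 0.56/(0.0484 * 0.6084) = 19.017502.
In the p-coordinate, Gamma^(alpha) = Gamma^(0) - (alpha/2)*T with Gamma^(0) = (1/2)*g'(p) = -T/2,
so Gamma^(alpha) = -((1+alpha)/2)*T.
alpha = -1, -(1+alpha)/2 = 0.0.
Gamma = 0.0 * 19.017502 = 0.0000

0.0000


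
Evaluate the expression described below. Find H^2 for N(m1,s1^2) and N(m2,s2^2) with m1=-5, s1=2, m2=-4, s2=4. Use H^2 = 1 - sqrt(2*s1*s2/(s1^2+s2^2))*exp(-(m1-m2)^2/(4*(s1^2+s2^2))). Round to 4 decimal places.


Squared Hellinger distance for Gaussians:
H^2 = 1 - sqrt(2*s1*s2/(s1^2+s2^2)) * exp(-(m1-m2)^2/(4*(s1^2+s2^2))).
s1^2 = 4, s2^2 = 16, s1^2+s2^2 = 20.
sqrt(2*2*4/(20)) = 0.894427.
(m1-m2)^2 = (-1)^2 = 1.
exp(-1/(4*20)) = exp(-0.0125) = 0.987578.
H^2 = 1 - 0.894427*0.987578 = 0.1167

0.1167


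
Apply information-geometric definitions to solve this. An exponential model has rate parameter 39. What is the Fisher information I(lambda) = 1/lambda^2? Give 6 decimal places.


Fisher information for exponential: I(lambda) = 1/lambda^2.
lambda = 39, lambda^2 = 1521.
I = 1/1521 = 0.000657

0.000657


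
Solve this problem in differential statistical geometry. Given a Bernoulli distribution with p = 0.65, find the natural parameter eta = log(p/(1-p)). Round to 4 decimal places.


Natural parameter for Bernoulli: eta = log(p/(1-p)).
p = 0.65, 1-p = 0.35.
p/(1-p) = 1.857143.
eta = log(1.857143) = 0.6190

0.6190


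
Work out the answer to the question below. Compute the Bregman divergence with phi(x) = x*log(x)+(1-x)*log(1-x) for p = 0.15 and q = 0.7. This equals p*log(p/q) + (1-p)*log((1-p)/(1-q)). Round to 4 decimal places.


Bregman divergence with negative entropy generator:
D = p*log(p/q) + (1-p)*log((1-p)/(1-q)).
p = 0.15, q = 0.7.
p*log(p/q) = 0.15*log(0.15/0.7) = -0.231067.
(1-p)*log((1-p)/(1-q)) = 0.85*log(0.85/0.3) = 0.885236.
D = -0.231067 + 0.885236 = 0.6542

0.6542


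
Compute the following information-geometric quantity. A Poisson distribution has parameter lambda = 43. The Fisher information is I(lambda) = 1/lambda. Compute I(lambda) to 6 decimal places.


Fisher information for Poisson: I(lambda) = 1/lambda.
lambda = 43.
I(lambda) = 1/43 = 0.023256

0.023256


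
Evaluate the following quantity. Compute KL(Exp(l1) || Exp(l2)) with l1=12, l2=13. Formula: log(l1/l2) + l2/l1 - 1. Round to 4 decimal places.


KL divergence for exponential family:
KL = log(l1/l2) + l2/l1 - 1.
log(12/13) = -0.080043.
13/12 = 1.083333.
KL = -0.080043 + 1.083333 - 1 = 0.0033

0.0033


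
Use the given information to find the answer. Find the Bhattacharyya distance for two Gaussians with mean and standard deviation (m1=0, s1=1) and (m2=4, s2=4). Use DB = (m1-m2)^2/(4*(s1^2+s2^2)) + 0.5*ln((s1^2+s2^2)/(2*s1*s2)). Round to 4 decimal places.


Bhattacharyya distance between two Gaussians:
DB = (m1-m2)^2/(4*(s1^2+s2^2)) + (1/2)*ln((s1^2+s2^2)/(2*s1*s2)).
(m1-m2)^2 = (-4)^2 = 16.
s1^2+s2^2 = 1 + 16 = 17.
term1 = 16/68 = 0.235294.
term2 = 0.5*ln(17/8.0) = 0.376886.
DB = 0.235294 + 0.376886 = 0.6122

0.6122


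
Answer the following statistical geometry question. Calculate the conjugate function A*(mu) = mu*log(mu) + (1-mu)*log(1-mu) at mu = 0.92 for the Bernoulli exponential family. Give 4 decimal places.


Legendre transform for Bernoulli:
A*(mu) = mu*log(mu) + (1-mu)*log(1-mu).
mu = 0.92, 1-mu = 0.08.
mu*log(mu) = 0.92*log(0.92) = -0.076711.
(1-mu)*log(1-mu) = 0.08*log(0.08) = -0.202058.
A* = -0.076711 + -0.202058 = -0.2788

-0.2788


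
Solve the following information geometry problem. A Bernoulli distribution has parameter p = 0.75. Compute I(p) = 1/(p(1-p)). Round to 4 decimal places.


For Bernoulli(p), Fisher information is I(p) = 1/(p*(1-p)).
p = 0.75, 1-p = 0.25.
p*(1-p) = 0.1875.
I(p) = 1/0.1875 = 5.3333

5.3333


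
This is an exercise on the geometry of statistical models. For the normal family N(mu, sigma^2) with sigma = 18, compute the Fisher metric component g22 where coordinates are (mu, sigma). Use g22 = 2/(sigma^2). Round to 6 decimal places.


For the 2-parameter normal family, the Fisher metric has:
  g11 = 1/sigma^2, g22 = 2/sigma^2.
sigma = 18, sigma^2 = 324.
g22 = 0.006173

0.006173


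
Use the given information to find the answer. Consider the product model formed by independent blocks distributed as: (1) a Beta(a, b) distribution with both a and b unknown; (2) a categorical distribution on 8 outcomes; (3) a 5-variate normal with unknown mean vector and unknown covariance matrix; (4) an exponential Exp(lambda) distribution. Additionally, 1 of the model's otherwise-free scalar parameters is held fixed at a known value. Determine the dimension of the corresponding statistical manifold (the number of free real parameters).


The dimension of a statistical manifold equals the number of free
(independent) real parameters of the model. For a product of independent
blocks the parameter counts add.
- Beta (a, b): 2.
- categorical on 8 outcomes (probabilities sum to 1): 8-1 = 7.
- 5-variate normal: 5 (mean) + 5*6/2 = 15 (symmetric covariance) = 20.
- exponential (lambda): 1.
Total = 2 + 7 + 20 + 1 = 30.
1 parameter(s) fixed at known values: 30 - 1 = 29.
Dimension = 29

29


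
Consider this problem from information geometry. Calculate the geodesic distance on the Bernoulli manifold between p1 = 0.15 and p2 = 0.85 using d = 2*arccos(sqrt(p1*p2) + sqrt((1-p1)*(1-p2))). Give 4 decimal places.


Geodesic distance on Bernoulli manifold:
d(p1,p2) = 2*arccos(sqrt(p1*p2) + sqrt((1-p1)*(1-p2))).
sqrt(p1*p2) = sqrt(0.15*0.85) = 0.357071.
sqrt((1-p1)*(1-p2)) = sqrt(0.85*0.15) = 0.357071.
arg = 0.357071 + 0.357071 = 0.714143.
d = 2*arccos(0.714143) = 1.5508

1.5508


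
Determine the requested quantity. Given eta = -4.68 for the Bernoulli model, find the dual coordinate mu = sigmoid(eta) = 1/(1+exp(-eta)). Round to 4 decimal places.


Dual coordinate (expectation parameter) for Bernoulli:
mu = 1/(1+exp(-eta)).
eta = -4.68.
exp(-eta) = exp(4.68) = 107.770073.
mu = 1/(1+107.770073) = 0.0092

0.0092


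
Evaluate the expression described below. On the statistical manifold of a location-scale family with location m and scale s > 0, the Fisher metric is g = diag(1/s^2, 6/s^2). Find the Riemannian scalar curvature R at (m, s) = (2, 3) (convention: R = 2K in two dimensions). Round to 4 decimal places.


The metric has the form g = (A dm^2 + B ds^2)/s^2 with A = 1, B = 6.
Substitute u = sqrt(A/B)*m: g = B*(du^2 + ds^2)/s^2, i.e. B times the
Poincare upper half-plane metric, which has constant Gaussian curvature -1.
Scaling a 2D metric by a constant c divides the Gaussian curvature by c,
so K = -1/B = -1/(6) = -0.1667 everywhere (the point (m, s) = (2, 3) is irrelevant:
the curvature is constant).
Scalar curvature in dimension 2: R = 2K = -2/(6) = -0.3333.

-0.3333


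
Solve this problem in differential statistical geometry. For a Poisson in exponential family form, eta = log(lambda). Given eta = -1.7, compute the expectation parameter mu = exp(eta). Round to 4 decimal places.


Expectation parameter for Poisson exponential family:
mu = exp(eta).
eta = -1.7.
mu = exp(-1.7) = 0.1827

0.1827


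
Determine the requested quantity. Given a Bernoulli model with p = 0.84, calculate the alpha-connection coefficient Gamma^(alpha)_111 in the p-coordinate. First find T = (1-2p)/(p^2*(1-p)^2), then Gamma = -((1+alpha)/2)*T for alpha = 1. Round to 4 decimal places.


Skewness (Amari-Chentsov) tensor: T = (1-2p)/(p^2*(1-p)^2).
p = 0.84, 1-2p = -0.68, p^2 = 0.7056, (1-p)^2 = 0.0256.
T = -0.68/(0.7056 * 0.0256) = -37.645266.
In the p-coordinate, Gamma^(alpha) = Gamma^(0) - (alpha/2)*T with Gamma^(0) = (1/2)*g'(p) = -T/2,
so Gamma^(alpha) = -((1+alpha)/2)*T.
alpha = 1, -(1+alpha)/2 = -1.0.
Gamma = -1.0 * -37.645266 = 37.6453

37.6453


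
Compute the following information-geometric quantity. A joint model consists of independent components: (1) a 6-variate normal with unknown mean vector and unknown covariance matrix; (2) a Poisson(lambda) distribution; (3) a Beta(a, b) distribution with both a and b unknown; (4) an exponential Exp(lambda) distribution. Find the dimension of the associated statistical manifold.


The dimension of a statistical manifold equals the number of free
(independent) real parameters of the model. For a product of independent
blocks the parameter counts add.
- 6-variate normal: 6 (mean) + 6*7/2 = 21 (symmetric covariance) = 27.
- Poisson (lambda): 1.
- Beta (a, b): 2.
- exponential (lambda): 1.
Total = 27 + 1 + 2 + 1 = 31.
Dimension = 31

31


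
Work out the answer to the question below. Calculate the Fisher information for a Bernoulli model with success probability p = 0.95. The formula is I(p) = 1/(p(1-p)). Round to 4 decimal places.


For Bernoulli(p), Fisher information is I(p) = 1/(p*(1-p)).
p = 0.95, 1-p = 0.05.
p*(1-p) = 0.0475.
I(p) = 1/0.0475 = 21.0526

21.0526


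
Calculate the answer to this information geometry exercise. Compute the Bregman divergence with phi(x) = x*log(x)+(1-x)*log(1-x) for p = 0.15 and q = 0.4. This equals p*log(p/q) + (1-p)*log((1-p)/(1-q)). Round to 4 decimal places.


Bregman divergence with negative entropy generator:
D = p*log(p/q) + (1-p)*log((1-p)/(1-q)).
p = 0.15, q = 0.4.
p*log(p/q) = 0.15*log(0.15/0.4) = -0.147124.
(1-p)*log((1-p)/(1-q)) = 0.85*log(0.85/0.6) = 0.296061.
D = -0.147124 + 0.296061 = 0.1489

0.1489


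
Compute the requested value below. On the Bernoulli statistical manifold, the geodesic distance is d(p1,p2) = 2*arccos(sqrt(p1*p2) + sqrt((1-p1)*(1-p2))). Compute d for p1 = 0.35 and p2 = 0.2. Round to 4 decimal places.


Geodesic distance on Bernoulli manifold:
d(p1,p2) = 2*arccos(sqrt(p1*p2) + sqrt((1-p1)*(1-p2))).
sqrt(p1*p2) = sqrt(0.35*0.2) = 0.264575.
sqrt((1-p1)*(1-p2)) = sqrt(0.65*0.8) = 0.72111.
arg = 0.264575 + 0.72111 = 0.985685.
d = 2*arccos(0.985685) = 0.3388

0.3388


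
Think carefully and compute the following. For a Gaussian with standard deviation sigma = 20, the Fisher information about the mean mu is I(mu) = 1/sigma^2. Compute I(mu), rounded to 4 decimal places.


The Fisher information for the mean of a normal distribution is I(mu) = 1/sigma^2.
sigma = 20, so sigma^2 = 400.
I(mu) = 1/400 = 0.0025

0.0025


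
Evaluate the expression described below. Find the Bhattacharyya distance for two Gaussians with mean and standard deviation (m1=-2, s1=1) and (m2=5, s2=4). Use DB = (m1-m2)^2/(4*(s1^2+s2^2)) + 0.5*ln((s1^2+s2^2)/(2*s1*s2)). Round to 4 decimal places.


Bhattacharyya distance between two Gaussians:
DB = (m1-m2)^2/(4*(s1^2+s2^2)) + (1/2)*ln((s1^2+s2^2)/(2*s1*s2)).
(m1-m2)^2 = (-7)^2 = 49.
s1^2+s2^2 = 1 + 16 = 17.
term1 = 49/68 = 0.720588.
term2 = 0.5*ln(17/8.0) = 0.376886.
DB = 0.720588 + 0.376886 = 1.0975

1.0975


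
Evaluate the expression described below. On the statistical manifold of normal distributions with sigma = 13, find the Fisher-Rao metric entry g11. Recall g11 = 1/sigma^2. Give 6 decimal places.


For the 2-parameter normal family, the Fisher metric has:
  g11 = 1/sigma^2, g22 = 2/sigma^2.
sigma = 13, sigma^2 = 169.
g11 = 0.005917

0.005917


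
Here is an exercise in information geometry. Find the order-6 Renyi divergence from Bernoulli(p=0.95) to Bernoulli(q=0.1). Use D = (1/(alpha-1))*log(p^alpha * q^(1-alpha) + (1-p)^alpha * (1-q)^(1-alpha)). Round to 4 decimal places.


Renyi divergence of order alpha between Bernoulli distributions:
D = (1/(alpha-1))*log(p^alpha * q^(1-alpha) + (1-p)^alpha * (1-q)^(1-alpha)).
alpha = 6, p = 0.95, q = 0.1.
p^alpha * q^(1-alpha) = 0.95^6 * 0.1^-5 = 73509.189062.
(1-p)^alpha * (1-q)^(1-alpha) = 0.05^6 * 0.9^-5 = 0.0.
sum = 73509.189062 + 0.0 = 73509.189063.
D = (1/5)*log(73509.189063) = 2.2410

2.2410


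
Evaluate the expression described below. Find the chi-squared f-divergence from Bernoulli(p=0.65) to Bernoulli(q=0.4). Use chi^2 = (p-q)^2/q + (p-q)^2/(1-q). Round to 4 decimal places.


Chi-squared divergence between Bernoulli distributions:
chi^2 = (p-q)^2/q + (p-q)^2/(1-q).
p = 0.65, q = 0.4, p-q = 0.25.
(p-q)^2 = 0.0625.
term1 = 0.0625/0.4 = 0.15625.
term2 = 0.0625/0.6 = 0.104167.
chi^2 = 0.15625 + 0.104167 = 0.2604

0.2604


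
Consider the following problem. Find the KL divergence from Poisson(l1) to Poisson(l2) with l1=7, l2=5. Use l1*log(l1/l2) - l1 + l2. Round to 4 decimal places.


KL divergence for Poisson:
KL = l1*log(l1/l2) - l1 + l2.
l1 = 7, l2 = 5.
log(7/5) = 0.336472.
l1*log(l1/l2) = 7 * 0.336472 = 2.355306.
KL = 2.355306 - 7 + 5 = 0.3553

0.3553


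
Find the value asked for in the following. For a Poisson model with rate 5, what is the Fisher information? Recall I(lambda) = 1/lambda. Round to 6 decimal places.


Fisher information for Poisson: I(lambda) = 1/lambda.
lambda = 5.
I(lambda) = 1/5 = 0.200000

0.200000


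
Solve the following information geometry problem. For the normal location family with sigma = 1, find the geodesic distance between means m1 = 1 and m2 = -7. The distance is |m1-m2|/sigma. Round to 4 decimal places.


On the fixed-variance normal subfamily, geodesic distance = |m1-m2|/sigma.
|1 - -7| = 8.
sigma = 1.
d = 8/1 = 8.0000

8.0000


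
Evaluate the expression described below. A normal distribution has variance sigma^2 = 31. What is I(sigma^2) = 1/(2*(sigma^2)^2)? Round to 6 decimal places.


Fisher information for variance: I(sigma^2) = 1/(2*sigma^4).
sigma^2 = 31, so sigma^4 = 961.
I = 1/(2*961) = 1/1922 = 0.000520

0.000520


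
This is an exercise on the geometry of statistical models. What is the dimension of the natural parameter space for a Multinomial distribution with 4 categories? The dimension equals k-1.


Exponential family dimension calculation:
For Multinomial with k=4 categories, dim = k-1 = 3.

3


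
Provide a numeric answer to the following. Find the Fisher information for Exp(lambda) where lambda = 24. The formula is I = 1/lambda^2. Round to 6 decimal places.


Fisher information for exponential: I(lambda) = 1/lambda^2.
lambda = 24, lambda^2 = 576.
I = 1/576 = 0.001736

0.001736


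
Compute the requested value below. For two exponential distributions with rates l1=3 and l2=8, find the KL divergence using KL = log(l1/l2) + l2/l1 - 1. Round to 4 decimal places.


KL divergence for exponential family:
KL = log(l1/l2) + l2/l1 - 1.
log(3/8) = -0.980829.
8/3 = 2.666667.
KL = -0.980829 + 2.666667 - 1 = 0.6858

0.6858


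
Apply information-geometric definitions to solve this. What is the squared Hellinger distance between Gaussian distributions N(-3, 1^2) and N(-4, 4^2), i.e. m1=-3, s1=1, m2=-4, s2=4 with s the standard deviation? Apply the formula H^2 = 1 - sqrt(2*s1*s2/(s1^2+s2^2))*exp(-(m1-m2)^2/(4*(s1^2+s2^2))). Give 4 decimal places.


Squared Hellinger distance for Gaussians:
H^2 = 1 - sqrt(2*s1*s2/(s1^2+s2^2)) * exp(-(m1-m2)^2/(4*(s1^2+s2^2))).
s1^2 = 1, s2^2 = 16, s1^2+s2^2 = 17.
sqrt(2*1*4/(17)) = 0.685994.
(m1-m2)^2 = (1)^2 = 1.
exp(-1/(4*17)) = exp(-0.014706) = 0.985402.
H^2 = 1 - 0.685994*0.985402 = 0.3240

0.3240


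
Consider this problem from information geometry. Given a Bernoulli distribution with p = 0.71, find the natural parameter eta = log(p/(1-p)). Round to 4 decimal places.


Natural parameter for Bernoulli: eta = log(p/(1-p)).
p = 0.71, 1-p = 0.29.
p/(1-p) = 2.448276.
eta = log(2.448276) = 0.8954

0.8954


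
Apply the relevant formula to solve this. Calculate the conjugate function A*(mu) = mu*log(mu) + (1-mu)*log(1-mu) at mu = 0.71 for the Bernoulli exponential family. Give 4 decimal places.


Legendre transform for Bernoulli:
A*(mu) = mu*log(mu) + (1-mu)*log(1-mu).
mu = 0.71, 1-mu = 0.29.
mu*log(mu) = 0.71*log(0.71) = -0.243168.
(1-mu)*log(1-mu) = 0.29*log(0.29) = -0.358984.
A* = -0.243168 + -0.358984 = -0.6022

-0.6022


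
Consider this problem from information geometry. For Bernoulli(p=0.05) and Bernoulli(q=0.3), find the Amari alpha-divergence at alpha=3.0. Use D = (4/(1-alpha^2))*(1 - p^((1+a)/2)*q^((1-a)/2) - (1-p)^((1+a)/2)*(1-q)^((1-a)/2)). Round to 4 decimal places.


Amari alpha-divergence:
D = (4/(1-alpha^2))*(1 - p^((1+a)/2)*q^((1-a)/2) - (1-p)^((1+a)/2)*(1-q)^((1-a)/2)).
alpha = 3.0, p = 0.05, q = 0.3.
e1 = (1+alpha)/2 = 2.0, e2 = (1-alpha)/2 = -1.0.
t1 = p^e1 * q^e2 = 0.05^2.0 * 0.3^-1.0 = 0.008333.
t2 = (1-p)^e1 * (1-q)^e2 = 0.95^2.0 * 0.7^-1.0 = 1.289286.
4/(1-alpha^2) = -0.5.
D = -0.5*(1 - 0.008333 - 1.289286) = 0.1488

0.1488


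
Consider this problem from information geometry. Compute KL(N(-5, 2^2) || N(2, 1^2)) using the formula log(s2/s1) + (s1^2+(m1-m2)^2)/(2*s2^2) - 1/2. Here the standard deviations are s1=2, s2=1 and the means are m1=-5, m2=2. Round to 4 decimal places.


KL divergence between normal distributions:
KL = log(s2/s1) + (s1^2 + (m1-m2)^2)/(2*s2^2) - 1/2.
log(1/2) = -0.693147.
(2^2 + (-5-2)^2)/(2*1^2) = (4 + 49)/2 = 26.5.
KL = -0.693147 + 26.5 - 0.5 = 25.3069

25.3069


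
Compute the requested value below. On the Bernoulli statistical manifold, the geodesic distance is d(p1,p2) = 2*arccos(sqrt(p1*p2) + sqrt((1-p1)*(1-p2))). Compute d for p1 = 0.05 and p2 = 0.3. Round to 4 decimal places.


Geodesic distance on Bernoulli manifold:
d(p1,p2) = 2*arccos(sqrt(p1*p2) + sqrt((1-p1)*(1-p2))).
sqrt(p1*p2) = sqrt(0.05*0.3) = 0.122474.
sqrt((1-p1)*(1-p2)) = sqrt(0.95*0.7) = 0.815475.
arg = 0.122474 + 0.815475 = 0.93795.
d = 2*arccos(0.93795) = 0.7083

0.7083


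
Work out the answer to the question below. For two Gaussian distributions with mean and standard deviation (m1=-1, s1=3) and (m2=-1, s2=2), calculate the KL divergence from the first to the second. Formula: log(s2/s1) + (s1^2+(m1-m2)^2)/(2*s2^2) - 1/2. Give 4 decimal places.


KL divergence between normal distributions:
KL = log(s2/s1) + (s1^2 + (m1-m2)^2)/(2*s2^2) - 1/2.
log(2/3) = -0.405465.
(3^2 + (-1--1)^2)/(2*2^2) = (9 + 0)/8 = 1.125.
KL = -0.405465 + 1.125 - 0.5 = 0.2195

0.2195


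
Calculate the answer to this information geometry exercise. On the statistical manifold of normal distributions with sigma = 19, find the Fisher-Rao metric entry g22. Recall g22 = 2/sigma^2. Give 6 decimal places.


For the 2-parameter normal family, the Fisher metric has:
  g11 = 1/sigma^2, g22 = 2/sigma^2.
sigma = 19, sigma^2 = 361.
g22 = 0.005540

0.005540


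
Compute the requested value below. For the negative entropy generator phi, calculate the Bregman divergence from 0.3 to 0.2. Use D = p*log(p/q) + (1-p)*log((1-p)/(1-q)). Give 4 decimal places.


Bregman divergence with negative entropy generator:
D = p*log(p/q) + (1-p)*log((1-p)/(1-q)).
p = 0.3, q = 0.2.
p*log(p/q) = 0.3*log(0.3/0.2) = 0.12164.
(1-p)*log((1-p)/(1-q)) = 0.7*log(0.7/0.8) = -0.093472.
D = 0.12164 + -0.093472 = 0.0282

0.0282


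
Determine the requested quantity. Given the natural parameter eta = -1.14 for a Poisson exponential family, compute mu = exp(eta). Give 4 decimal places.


Expectation parameter for Poisson exponential family:
mu = exp(eta).
eta = -1.14.
mu = exp(-1.14) = 0.3198

0.3198


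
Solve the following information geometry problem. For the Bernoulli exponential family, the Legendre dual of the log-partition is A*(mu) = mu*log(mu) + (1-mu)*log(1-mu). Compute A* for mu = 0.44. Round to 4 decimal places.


Legendre transform for Bernoulli:
A*(mu) = mu*log(mu) + (1-mu)*log(1-mu).
mu = 0.44, 1-mu = 0.56.
mu*log(mu) = 0.44*log(0.44) = -0.361231.
(1-mu)*log(1-mu) = 0.56*log(0.56) = -0.324698.
A* = -0.361231 + -0.324698 = -0.6859

-0.6859


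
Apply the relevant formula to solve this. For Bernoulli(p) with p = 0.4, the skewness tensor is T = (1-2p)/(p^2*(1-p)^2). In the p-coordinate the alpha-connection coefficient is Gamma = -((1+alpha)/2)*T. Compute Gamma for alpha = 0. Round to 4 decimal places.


Skewness (Amari-Chentsov) tensor: T = (1-2p)/(p^2*(1-p)^2).
p = 0.4, 1-2p = 0.2, p^2 = 0.16, (1-p)^2 = 0.36.
T = 0.2/(0.16 * 0.36) = 3.472222.
In the p-coordinate, Gamma^(alpha) = Gamma^(0) - (alpha/2)*T with Gamma^(0) = (1/2)*g'(p) = -T/2,
so Gamma^(alpha) = -((1+alpha)/2)*T.
alpha = 0, -(1+alpha)/2 = -0.5.
Gamma = -0.5 * 3.472222 = -1.7361

-1.7361


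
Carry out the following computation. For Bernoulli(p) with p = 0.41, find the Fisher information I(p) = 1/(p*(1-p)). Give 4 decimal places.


For Bernoulli(p), Fisher information is I(p) = 1/(p*(1-p)).
p = 0.41, 1-p = 0.59.
p*(1-p) = 0.2419.
I(p) = 1/0.2419 = 4.1339

4.1339


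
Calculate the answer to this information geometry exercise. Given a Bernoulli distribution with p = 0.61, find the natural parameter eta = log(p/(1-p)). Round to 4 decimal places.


Natural parameter for Bernoulli: eta = log(p/(1-p)).
p = 0.61, 1-p = 0.39.
p/(1-p) = 1.564103.
eta = log(1.564103) = 0.4473

0.4473


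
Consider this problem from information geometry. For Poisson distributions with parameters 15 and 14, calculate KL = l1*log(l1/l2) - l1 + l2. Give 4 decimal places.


KL divergence for Poisson:
KL = l1*log(l1/l2) - l1 + l2.
l1 = 15, l2 = 14.
log(15/14) = 0.068993.
l1*log(l1/l2) = 15 * 0.068993 = 1.034893.
KL = 1.034893 - 15 + 14 = 0.0349

0.0349


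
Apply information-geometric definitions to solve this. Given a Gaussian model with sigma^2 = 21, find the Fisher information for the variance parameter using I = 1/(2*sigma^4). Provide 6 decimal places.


Fisher information for variance: I(sigma^2) = 1/(2*sigma^4).
sigma^2 = 21, so sigma^4 = 441.
I = 1/(2*441) = 1/882 = 0.001134

0.001134


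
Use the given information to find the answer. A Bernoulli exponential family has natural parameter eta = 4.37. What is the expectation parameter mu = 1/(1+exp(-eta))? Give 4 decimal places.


Dual coordinate (expectation parameter) for Bernoulli:
mu = 1/(1+exp(-eta)).
eta = 4.37.
exp(-eta) = exp(-4.37) = 0.012651.
mu = 1/(1+0.012651) = 0.9875

0.9875


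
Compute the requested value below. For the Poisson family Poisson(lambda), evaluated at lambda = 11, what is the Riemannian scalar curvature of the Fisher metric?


This family has a single free parameter, so its statistical manifold
is 1-dimensional. The Riemann curvature tensor of any 1-dimensional
Riemannian manifold vanishes identically, so R = 0.

0
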